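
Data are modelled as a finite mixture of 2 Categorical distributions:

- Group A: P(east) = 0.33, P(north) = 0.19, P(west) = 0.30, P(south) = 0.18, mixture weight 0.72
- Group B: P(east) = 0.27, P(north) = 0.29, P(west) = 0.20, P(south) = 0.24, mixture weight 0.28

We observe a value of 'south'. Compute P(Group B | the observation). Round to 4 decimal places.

By Bayes' theorem, P(k | x) = P(Z=k) f_k(x) / Σ_j P(Z=j) f_j(x).
Component likelihoods at x = 'south':
  L_A = P(south | comp) = 0.18
  L_B = P(south | comp) = 0.24
Prior × likelihood for each component:
  P(Z=A)·L_A = 0.72 × 0.18 = 0.1296
  P(Z=B)·L_B = 0.28 × 0.24 = 0.0672
Denominator: 0.1296 + 0.0672 = 0.1968
Responsibility of Group B: 0.0672 / 0.1968 ≈ 0.3415

0.3415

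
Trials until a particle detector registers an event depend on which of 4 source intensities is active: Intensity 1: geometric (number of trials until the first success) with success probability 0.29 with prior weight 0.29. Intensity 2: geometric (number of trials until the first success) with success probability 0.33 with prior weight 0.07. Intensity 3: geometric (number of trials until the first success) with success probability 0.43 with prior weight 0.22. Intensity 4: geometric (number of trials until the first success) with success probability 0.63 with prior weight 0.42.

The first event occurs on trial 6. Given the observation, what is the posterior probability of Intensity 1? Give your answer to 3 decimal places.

0.588

By Bayes' theorem, P(k | x) = π_k f_k(x) / Σ_j π_j f_j(x).
Component likelihoods at x = 6:
  p_1 = 0.29·(1−0.29)^5 = 0.29·0.180423 = 0.0523227
  p_2 = 0.33·(1−0.33)^5 = 0.33·0.135013 = 0.0445541
  p_3 = 0.43·(1−0.43)^5 = 0.43·0.0601692 = 0.0258728
  p_4 = 0.63·(1−0.63)^5 = 0.63·0.0069344 = 0.00436867
Unnormalised posteriors:
  π_1·p_1 = 0.29 × 0.0523227 = 0.0151736
  π_2·p_2 = 0.07 × 0.0445541 = 0.00311879
  π_3·p_3 = 0.22 × 0.0258728 = 0.00569201
  π_4·p_4 = 0.42 × 0.00436867 = 0.00183484
Evidence: 0.0151736 + 0.00311879 + 0.00569201 + 0.00183484 = 0.0258192
Responsibility of Intensity 1: 0.0151736 / 0.0258192 ≈ 0.588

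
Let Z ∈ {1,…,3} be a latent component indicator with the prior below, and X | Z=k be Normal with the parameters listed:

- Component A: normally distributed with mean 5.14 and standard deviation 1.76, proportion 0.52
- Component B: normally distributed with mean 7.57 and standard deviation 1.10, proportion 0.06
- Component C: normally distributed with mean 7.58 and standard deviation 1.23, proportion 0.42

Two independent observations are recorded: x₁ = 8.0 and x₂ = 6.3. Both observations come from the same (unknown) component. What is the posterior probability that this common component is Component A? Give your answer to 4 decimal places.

0.1701

P(component k | x) = P(Z=k)·f_k(x) / marginal(x), where marginal(x) = Σ_j P(Z=j)·f_j(x).
Since both observations come from the same component, the likelihood for component k is f_k(x₁)·f_k(x₂).
  L_A = [0.0605331] × [0.182418] = 0.0110423
  L_B = [0.335997] × [0.186237] = 0.062575
  L_C = [0.305975] × [0.188732] = 0.0577472
Unnormalised posteriors:
  P(Z=A)·L_A = 0.52 × 0.0110423 = 0.00574202
  P(Z=B)·L_B = 0.06 × 0.062575 = 0.0037545
  P(Z=C)·L_C = 0.42 × 0.0577472 = 0.0242538
Evidence: 0.00574202 + 0.0037545 + 0.0242538 = 0.0337503
Responsibility of Component A: 0.00574202 / 0.0337503 ≈ 0.1701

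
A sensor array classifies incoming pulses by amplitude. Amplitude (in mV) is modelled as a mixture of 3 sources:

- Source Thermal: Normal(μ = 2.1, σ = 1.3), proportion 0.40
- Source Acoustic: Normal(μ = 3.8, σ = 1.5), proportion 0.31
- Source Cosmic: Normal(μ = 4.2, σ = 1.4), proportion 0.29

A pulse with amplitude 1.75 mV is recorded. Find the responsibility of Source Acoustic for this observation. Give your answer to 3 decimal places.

0.192

Apply Bayes' rule: the posterior for each component is proportional to its prior times its likelihood at x.
Normal densities:
  p_Thermal = 0.295956
  p_Acoustic = 0.104529
  p_Cosmic = 0.0616267
Weight by the priors:
  P(Z=Thermal)·p_Thermal = 0.40 × 0.295956 = 0.118382
  P(Z=Acoustic)·p_Acoustic = 0.31 × 0.104529 = 0.0324039
  P(Z=Cosmic)·p_Cosmic = 0.29 × 0.0616267 = 0.0178717
Marginal: 0.118382 + 0.0324039 + 0.0178717 = 0.168658
P(Source Acoustic | 1.75 mV) ≈ 0.192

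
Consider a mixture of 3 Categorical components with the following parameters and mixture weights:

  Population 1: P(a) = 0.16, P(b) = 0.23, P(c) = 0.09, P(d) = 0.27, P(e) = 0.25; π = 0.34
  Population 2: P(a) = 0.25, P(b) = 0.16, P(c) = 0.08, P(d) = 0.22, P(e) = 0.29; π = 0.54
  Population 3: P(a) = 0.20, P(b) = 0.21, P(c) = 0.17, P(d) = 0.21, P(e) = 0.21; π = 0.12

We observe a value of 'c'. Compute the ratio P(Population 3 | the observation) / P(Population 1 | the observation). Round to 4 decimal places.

0.6667

Only the two components matter; the odds are (P(Z=i) f_i(x)) / (P(Z=j) f_j(x)).
Component likelihoods at x = 'c':
  f_1 = 0.09
  f_2 = 0.08
  f_3 = 0.17
0.0204 / 0.0306 ≈ 0.6667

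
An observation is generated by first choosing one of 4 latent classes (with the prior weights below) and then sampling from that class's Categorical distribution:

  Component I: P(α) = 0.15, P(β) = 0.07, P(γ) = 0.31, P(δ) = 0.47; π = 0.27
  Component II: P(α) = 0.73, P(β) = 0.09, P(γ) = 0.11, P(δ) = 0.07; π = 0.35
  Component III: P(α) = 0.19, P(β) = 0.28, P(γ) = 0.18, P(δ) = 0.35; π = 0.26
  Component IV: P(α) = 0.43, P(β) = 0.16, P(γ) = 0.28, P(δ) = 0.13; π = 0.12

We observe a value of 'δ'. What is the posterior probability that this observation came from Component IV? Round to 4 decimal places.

0.0605

P(component k | x) = π_k·f_k(x) / marginal(x), where marginal(x) = Σ_j π_j·f_j(x).
Categorical probabilities:
  p_I = 0.47
  p_II = 0.07
  p_III = 0.35
  p_IV = 0.13
Multiply by the mixture weights:
  π_I·p_I = 0.27 × 0.47 = 0.1269
  π_II·p_II = 0.35 × 0.07 = 0.0245
  π_III·p_III = 0.26 × 0.35 = 0.091
  π_IV·p_IV = 0.12 × 0.13 = 0.0156
Denominator: 0.1269 + 0.0245 + 0.091 + 0.0156 = 0.258
P(Component IV | data) = 0.0156 / 0.258 ≈ 0.0605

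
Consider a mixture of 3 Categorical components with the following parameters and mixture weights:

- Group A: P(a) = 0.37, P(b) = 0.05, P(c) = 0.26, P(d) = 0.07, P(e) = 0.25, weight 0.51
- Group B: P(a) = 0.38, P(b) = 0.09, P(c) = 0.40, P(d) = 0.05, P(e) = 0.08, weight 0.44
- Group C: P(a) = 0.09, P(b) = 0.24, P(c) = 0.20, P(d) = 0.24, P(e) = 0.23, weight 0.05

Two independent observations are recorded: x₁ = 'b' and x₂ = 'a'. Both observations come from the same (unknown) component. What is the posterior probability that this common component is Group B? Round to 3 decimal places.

Posterior ∝ prior × likelihood, so P(k | x) ∝ π_k f_k(x); normalise over all components.
Since both observations come from the same component, the likelihood for component k is f_k(x₁)·f_k(x₂).
  L_A = [P(b | comp) = 0.05] × [0.37] = 0.0185
  L_B = [P(b | comp) = 0.09] × [0.38] = 0.0342
  L_C = [P(b | comp) = 0.24] × [0.09] = 0.0216
Multiply by the mixture weights:
  π_A·L_A = 0.51 × 0.0185 = 0.009435
  π_B·L_B = 0.44 × 0.0342 = 0.015048
  π_C·L_C = 0.05 × 0.0216 = 0.00108
Sum: 0.009435 + 0.015048 + 0.00108 = 0.025563
So the posterior for Group B is 0.015048 / 0.025563 ≈ 0.589.

0.589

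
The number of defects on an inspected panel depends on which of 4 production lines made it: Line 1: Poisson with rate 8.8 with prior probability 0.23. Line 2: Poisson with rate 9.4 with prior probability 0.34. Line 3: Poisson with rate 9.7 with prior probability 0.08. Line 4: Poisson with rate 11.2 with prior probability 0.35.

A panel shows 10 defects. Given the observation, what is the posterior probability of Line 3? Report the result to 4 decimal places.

P(component k | x) = w_k·f_k(x) / marginal(x), where marginal(x) = Σ_j w_j·f_j(x).
Evaluate each component's likelihood at the observed value:
  p_1 = e^(−8.8)·8.8^10/10! = 0.115684
  p_2 = e^(−9.4)·9.4^10/10! = 0.122786
  p_3 = e^(−9.7)·9.7^10/10! = 0.124537
  p_4 = e^(−11.2)·11.2^10/10! = 0.117036
Prior × likelihood for each component:
  w_1·p_1 = 0.23 × 0.115684 = 0.0266073
  w_2·p_2 = 0.34 × 0.122786 = 0.0417471
  w_3·p_3 = 0.08 × 0.124537 = 0.00996295
  w_4·p_4 = 0.35 × 0.117036 = 0.0409626
Denominator: 0.0266073 + 0.0417471 + 0.00996295 + 0.0409626 = 0.11928
So the posterior for Line 3 is 0.00996295 / 0.11928 ≈ 0.0835.

0.0835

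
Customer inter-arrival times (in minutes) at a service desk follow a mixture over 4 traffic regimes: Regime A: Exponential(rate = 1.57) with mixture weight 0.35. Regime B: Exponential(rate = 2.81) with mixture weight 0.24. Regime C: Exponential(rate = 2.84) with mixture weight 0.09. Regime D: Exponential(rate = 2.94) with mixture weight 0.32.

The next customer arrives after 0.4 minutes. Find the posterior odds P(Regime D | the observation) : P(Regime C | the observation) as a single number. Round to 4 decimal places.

Since P(k|x) ∝ w_k f_k(x), the posterior odds are w_i f_i(x) / (w_j f_j(x)).
Evaluate each component's likelihood at the observed value:
  f_A = 1.57·e^(−1.57·0.4) = 1.57·e^(−0.6280) = 0.837843
  f_B = 2.81·e^(−2.81·0.4) = 2.81·e^(−1.1240) = 0.913186
  f_C = 2.84·e^(−2.84·0.4) = 2.84·e^(−1.1360) = 0.911926
  f_D = 2.94·e^(−2.94·0.4) = 2.94·e^(−1.1760) = 0.90702
0.290247 / 0.0820734 ≈ 3.5364

3.5364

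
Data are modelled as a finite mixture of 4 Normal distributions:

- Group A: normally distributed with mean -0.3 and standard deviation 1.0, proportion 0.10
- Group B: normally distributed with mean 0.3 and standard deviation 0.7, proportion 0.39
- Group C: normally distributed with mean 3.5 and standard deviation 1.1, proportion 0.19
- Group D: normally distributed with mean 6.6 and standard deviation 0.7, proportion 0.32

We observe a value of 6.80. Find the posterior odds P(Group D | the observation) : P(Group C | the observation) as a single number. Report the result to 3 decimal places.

The posterior odds equal the prior odds times the likelihood ratio: (P(Z=i)/P(Z=j))·(f_i(x)/f_j(x)).
Normal densities:
  p_A = (1/(1.0·√(2π)))·exp(−(6.80−-0.3)²/(2·1.0²)) = 0.398942·exp(-25.20500) = 4.51354e-12
  p_B = (1/(0.7·√(2π)))·exp(−(6.80−0.3)²/(2·0.7²)) = 0.569918·exp(-43.11224) = 1.07746e-19
  p_C = (1/(1.1·√(2π)))·exp(−(6.80−3.5)²/(2·1.1²)) = 0.362675·exp(-4.50000) = 0.00402895
  p_D = (1/(0.7·√(2π)))·exp(−(6.80−6.6)²/(2·0.7²)) = 0.569918·exp(-0.04082) = 0.547124
Odds = (0.32/0.19) × (0.547124/0.00402895) = 1.68421 × 135.798 ≈ 228.712

228.712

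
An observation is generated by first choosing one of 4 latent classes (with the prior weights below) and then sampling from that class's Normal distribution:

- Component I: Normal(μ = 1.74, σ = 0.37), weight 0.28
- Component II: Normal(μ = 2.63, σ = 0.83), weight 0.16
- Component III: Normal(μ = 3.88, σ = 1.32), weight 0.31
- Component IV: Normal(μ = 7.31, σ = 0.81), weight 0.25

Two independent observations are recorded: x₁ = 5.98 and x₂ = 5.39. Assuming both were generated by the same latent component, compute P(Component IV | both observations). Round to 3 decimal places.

P(component k | x) = π_k·f_k(x) / marginal(x), where marginal(x) = Σ_j π_j·f_j(x).
Since both observations come from the same component, the likelihood for component k is f_k(x₁)·f_k(x₂).
  L_I = [(1/(0.37·√(2π)))·exp(−(5.98−1.74)²/(2·0.37²)) = 1.078222·exp(-65.65961) = 3.2893e-29] × [7.95982e-22] = 2.61823e-50
  L_II = [(1/(0.83·√(2π)))·exp(−(5.98−2.63)²/(2·0.83²)) = 0.480653·exp(-8.14523) = 0.000139445] × [0.00190853] = 2.66135e-07
  L_III = [(1/(1.32·√(2π)))·exp(−(5.98−3.88)²/(2·1.32²)) = 0.302229·exp(-1.26550) = 0.0852586] × [0.157101] = 0.0133942
  L_IV = [(1/(0.81·√(2π)))·exp(−(5.98−7.31)²/(2·0.81²)) = 0.492521·exp(-1.34804) = 0.127932] × [0.0296722] = 0.00379601
Unnormalised posteriors:
  π_I·L_I = 0.28 × 2.61823e-50 = 7.33103e-51
  π_II·L_II = 0.16 × 2.66135e-07 = 4.25815e-08
  π_III·L_III = 0.31 × 0.0133942 = 0.0041522
  π_IV·L_IV = 0.25 × 0.00379601 = 0.000949003
Normaliser: 7.33103e-51 + 4.25815e-08 + 0.0041522 + 0.000949003 = 0.00510124
P(Component IV | x) ≈ 0.186

0.186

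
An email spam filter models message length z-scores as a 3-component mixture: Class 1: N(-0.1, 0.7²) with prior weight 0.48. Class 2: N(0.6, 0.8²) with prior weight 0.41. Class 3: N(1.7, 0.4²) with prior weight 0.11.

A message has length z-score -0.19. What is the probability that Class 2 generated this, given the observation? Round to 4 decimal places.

P(component k | x) = P(Z=k)·f_k(x) / marginal(x), where marginal(x) = Σ_j P(Z=j)·f_j(x).
Normal densities:
  p_1 = (1/(0.7·√(2π)))·exp(−(-0.19−-0.1)²/(2·0.7²)) = 0.569918·exp(-0.00827) = 0.565226
  p_2 = (1/(0.8·√(2π)))·exp(−(-0.19−0.6)²/(2·0.8²)) = 0.498678·exp(-0.48758) = 0.306244
  p_3 = (1/(0.4·√(2π)))·exp(−(-0.19−1.7)²/(2·0.4²)) = 0.997356·exp(-11.16281) = 1.41547e-05
Unnormalised posteriors:
  P(Z=1)·p_1 = 0.48 × 0.565226 = 0.271309
  P(Z=2)·p_2 = 0.41 × 0.306244 = 0.12556
  P(Z=3)·p_3 = 0.11 × 1.41547e-05 = 1.55702e-06
Normaliser: 0.271309 + 0.12556 + 1.55702e-06 = 0.39687
So the posterior for Class 2 is 0.12556 / 0.39687 ≈ 0.3164.

0.3164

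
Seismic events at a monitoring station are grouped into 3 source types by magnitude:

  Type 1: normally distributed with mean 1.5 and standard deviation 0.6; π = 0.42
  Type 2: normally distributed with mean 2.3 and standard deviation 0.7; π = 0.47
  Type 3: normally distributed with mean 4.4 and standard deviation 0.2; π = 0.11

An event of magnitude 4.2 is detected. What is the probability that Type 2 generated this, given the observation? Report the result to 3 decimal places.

0.048

Posterior ∝ prior × likelihood, so P(k | x) ∝ π_k f_k(x); normalise over all components.
Normal densities:
  p_1 = (1/(0.6·√(2π)))·exp(−(4.2−1.5)²/(2·0.6²)) = 0.664904·exp(-10.12500) = 2.66396e-05
  p_2 = (1/(0.7·√(2π)))·exp(−(4.2−2.3)²/(2·0.7²)) = 0.569918·exp(-3.68367) = 0.0143223
  p_3 = (1/(0.2·√(2π)))·exp(−(4.2−4.4)²/(2·0.2²)) = 1.994711·exp(-0.50000) = 1.20985
Multiply by the mixture weights:
  π_1·p_1 = 0.42 × 2.66396e-05 = 1.11886e-05
  π_2·p_2 = 0.47 × 0.0143223 = 0.00673148
  π_3·p_3 = 0.11 × 1.20985 = 0.133084
Evidence: 1.11886e-05 + 0.00673148 + 0.133084 = 0.139827
P(Type 2 | x) ≈ 0.048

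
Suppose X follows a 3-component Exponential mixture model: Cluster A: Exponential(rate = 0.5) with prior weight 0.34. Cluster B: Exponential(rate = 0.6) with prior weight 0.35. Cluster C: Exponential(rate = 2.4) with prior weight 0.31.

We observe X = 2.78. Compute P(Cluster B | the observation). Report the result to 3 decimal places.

0.478

Apply Bayes' rule: the posterior for each component is proportional to its prior times its likelihood at x.
Exponential densities:
  f_A = 0.124538
  f_B = 0.113174
  f_C = 0.00303807
Weight by the priors:
  π_A·f_A = 0.34 × 0.124538 = 0.0423428
  π_B·f_B = 0.35 × 0.113174 = 0.039611
  π_C·f_C = 0.31 × 0.00303807 = 0.000941803
Evidence: 0.0423428 + 0.039611 + 0.000941803 = 0.0828956
P(Cluster B | data) = 0.039611 / 0.0828956 ≈ 0.478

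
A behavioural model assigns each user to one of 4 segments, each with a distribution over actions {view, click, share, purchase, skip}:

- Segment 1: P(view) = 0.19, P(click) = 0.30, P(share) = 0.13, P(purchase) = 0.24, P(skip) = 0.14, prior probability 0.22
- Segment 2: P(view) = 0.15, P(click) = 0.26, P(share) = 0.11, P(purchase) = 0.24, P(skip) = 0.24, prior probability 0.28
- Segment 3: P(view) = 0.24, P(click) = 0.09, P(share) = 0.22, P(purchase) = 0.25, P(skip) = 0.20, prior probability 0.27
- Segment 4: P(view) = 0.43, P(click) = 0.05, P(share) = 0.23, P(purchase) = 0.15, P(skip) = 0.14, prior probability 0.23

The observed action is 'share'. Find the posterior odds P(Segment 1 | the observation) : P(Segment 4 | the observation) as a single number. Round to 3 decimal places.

0.541

Only the two components matter; the odds are (π_i f_i(x)) / (π_j f_j(x)).
Component likelihoods at x = 'share':
  f_1 = P(share | comp) = 0.13
  f_2 = P(share | comp) = 0.11
  f_3 = P(share | comp) = 0.22
  f_4 = P(share | comp) = 0.23
0.0286 / 0.0529 ≈ 0.541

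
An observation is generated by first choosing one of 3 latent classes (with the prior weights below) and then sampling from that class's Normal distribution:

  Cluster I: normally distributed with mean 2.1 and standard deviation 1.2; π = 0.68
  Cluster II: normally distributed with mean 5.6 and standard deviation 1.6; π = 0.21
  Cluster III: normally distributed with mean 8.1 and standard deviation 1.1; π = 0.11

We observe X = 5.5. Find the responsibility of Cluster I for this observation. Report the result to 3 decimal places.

Apply Bayes' rule: the posterior for each component is proportional to its prior times its likelihood at x.
Normal densities:
  f_I = (1/(1.2·√(2π)))·exp(−(5.5−2.1)²/(2·1.2²)) = 0.332452·exp(-4.01389) = 0.00600508
  f_II = (1/(1.6·√(2π)))·exp(−(5.5−5.6)²/(2·1.6²)) = 0.249339·exp(-0.00195) = 0.248852
  f_III = (1/(1.1·√(2π)))·exp(−(5.5−8.1)²/(2·1.1²)) = 0.362675·exp(-2.79339) = 0.0222006
Weight by the priors:
  w_I·f_I = 0.68 × 0.00600508 = 0.00408346
  w_II·f_II = 0.21 × 0.248852 = 0.052259
  w_III·f_III = 0.11 × 0.0222006 = 0.00244206
Evidence: 0.00408346 + 0.052259 + 0.00244206 = 0.0587845
P(Cluster I | x) = 0.00408346 / 0.0587845 ≈ 0.069

0.069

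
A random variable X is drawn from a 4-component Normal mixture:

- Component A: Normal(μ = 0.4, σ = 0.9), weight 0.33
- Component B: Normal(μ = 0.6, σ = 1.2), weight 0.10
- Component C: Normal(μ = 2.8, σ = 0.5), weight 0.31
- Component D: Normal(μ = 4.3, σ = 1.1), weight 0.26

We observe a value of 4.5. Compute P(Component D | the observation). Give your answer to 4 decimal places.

0.9900

P(component k | x) = π_k·f_k(x) / marginal(x), where marginal(x) = Σ_j π_j·f_j(x).
Normal densities:
  L_A = (1/(0.9·√(2π)))·exp(−(4.5−0.4)²/(2·0.9²)) = 0.443269·exp(-10.37654) = 1.38099e-05
  L_B = (1/(1.2·√(2π)))·exp(−(4.5−0.6)²/(2·1.2²)) = 0.332452·exp(-5.28125) = 0.00169087
  L_C = (1/(0.5·√(2π)))·exp(−(4.5−2.8)²/(2·0.5²)) = 0.797885·exp(-5.78000) = 0.00246444
  L_D = (1/(1.1·√(2π)))·exp(−(4.5−4.3)²/(2·1.1²)) = 0.362675·exp(-0.01653) = 0.356729
Unnormalised posteriors:
  π_A·L_A = 0.33 × 1.38099e-05 = 4.55728e-06
  π_B·L_B = 0.10 × 0.00169087 = 0.000169087
  π_C·L_C = 0.31 × 0.00246444 = 0.000763976
  π_D·L_D = 0.26 × 0.356729 = 0.0927497
Denominator: 4.55728e-06 + 0.000169087 + 0.000763976 + 0.0927497 = 0.0936873
P(Component D | x) = 0.0927497 / 0.0936873 ≈ 0.9900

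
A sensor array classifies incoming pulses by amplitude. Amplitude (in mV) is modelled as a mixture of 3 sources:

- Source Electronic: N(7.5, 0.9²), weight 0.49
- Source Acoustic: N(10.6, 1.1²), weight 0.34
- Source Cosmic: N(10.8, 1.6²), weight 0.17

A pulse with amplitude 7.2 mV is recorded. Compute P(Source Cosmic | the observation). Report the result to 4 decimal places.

P(component k | x) = π_k·f_k(x) / marginal(x), where marginal(x) = Σ_j π_j·f_j(x).
Normal densities:
  L_Electronic = (1/(0.9·√(2π)))·exp(−(7.2−7.5)²/(2·0.9²)) = 0.443269·exp(-0.05556) = 0.419315
  L_Acoustic = (1/(1.1·√(2π)))·exp(−(7.2−10.6)²/(2·1.1²)) = 0.362675·exp(-4.77686) = 0.0030546
  L_Cosmic = (1/(1.6·√(2π)))·exp(−(7.2−10.8)²/(2·1.6²)) = 0.249339·exp(-2.53125) = 0.0198373
Weight by the priors:
  π_Electronic·L_Electronic = 0.49 × 0.419315 = 0.205464
  π_Acoustic·L_Acoustic = 0.34 × 0.0030546 = 0.00103856
  π_Cosmic·L_Cosmic = 0.17 × 0.0198373 = 0.00337234
Normaliser: 0.205464 + 0.00103856 + 0.00337234 = 0.209875
Responsibility of Source Cosmic: 0.00337234 / 0.209875 ≈ 0.0161

0.0161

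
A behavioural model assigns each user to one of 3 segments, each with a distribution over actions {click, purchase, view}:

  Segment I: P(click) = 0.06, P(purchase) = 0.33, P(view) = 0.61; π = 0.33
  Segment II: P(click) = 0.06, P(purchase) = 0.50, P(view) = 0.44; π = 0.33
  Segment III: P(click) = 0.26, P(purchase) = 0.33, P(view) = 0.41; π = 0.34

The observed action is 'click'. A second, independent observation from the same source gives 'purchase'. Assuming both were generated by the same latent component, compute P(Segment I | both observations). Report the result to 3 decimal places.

Posterior ∝ prior × likelihood, so P(k | x) ∝ w_k f_k(x); normalise over all components.
Since both observations come from the same component, the likelihood for component k is f_k(x₁)·f_k(x₂).
  f_I = [0.06] × [0.33] = 0.0198
  f_II = [0.06] × [0.5] = 0.03
  f_III = [0.26] × [0.33] = 0.0858
Multiply by the mixture weights:
  w_I·f_I = 0.33 × 0.0198 = 0.006534
  w_II·f_II = 0.33 × 0.03 = 0.0099
  w_III·f_III = 0.34 × 0.0858 = 0.029172
Evidence: 0.006534 + 0.0099 + 0.029172 = 0.045606
Responsibility of Segment I: 0.006534 / 0.045606 ≈ 0.143

0.143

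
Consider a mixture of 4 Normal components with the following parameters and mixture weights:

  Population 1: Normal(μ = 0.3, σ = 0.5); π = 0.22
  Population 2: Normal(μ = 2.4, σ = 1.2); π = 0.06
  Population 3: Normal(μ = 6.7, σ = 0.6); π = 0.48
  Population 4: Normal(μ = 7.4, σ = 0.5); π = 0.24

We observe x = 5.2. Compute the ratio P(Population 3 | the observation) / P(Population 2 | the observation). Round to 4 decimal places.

Posterior odds = (P(Z=i) f_i(x)) / (P(Z=j) f_j(x)); the normalising sum cancels.
Component likelihoods at x = 5.2:
  p_1 = 1.1146e-21
  p_2 = 0.0218516
  p_3 = 0.0292138
  p_4 = 4.98849e-05
Odds = (0.48/0.06) × (0.0292138/0.0218516) = 8 × 1.33692 ≈ 10.6954

10.6954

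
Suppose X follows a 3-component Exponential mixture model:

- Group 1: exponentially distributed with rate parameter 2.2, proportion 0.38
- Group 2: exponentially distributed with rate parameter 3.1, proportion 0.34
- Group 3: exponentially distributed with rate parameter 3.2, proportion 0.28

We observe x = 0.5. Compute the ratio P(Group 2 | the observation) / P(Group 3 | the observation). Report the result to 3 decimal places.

1.237

The posterior odds equal the prior odds times the likelihood ratio: (w_i/w_j)·(f_i(x)/f_j(x)).
Evaluate each component's likelihood at the observed value:
  f_1 = 2.2·e^(−2.2·0.5) = 2.2·e^(−1.1000) = 0.732316
  f_2 = 3.1·e^(−3.1·0.5) = 3.1·e^(−1.5500) = 0.657969
  f_3 = 3.2·e^(−3.2·0.5) = 3.2·e^(−1.6000) = 0.646069
0.223709 / 0.180899 ≈ 1.237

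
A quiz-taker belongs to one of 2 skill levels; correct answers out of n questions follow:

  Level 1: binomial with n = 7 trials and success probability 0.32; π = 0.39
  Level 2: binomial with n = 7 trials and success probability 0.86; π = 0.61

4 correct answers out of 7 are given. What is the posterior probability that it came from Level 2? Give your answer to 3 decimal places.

The responsibility of component k is w_k f_k(x) divided by Σ_j w_j f_j(x).
Component likelihoods at x = 4 correct answers out of 7:
  L_1 = 0.115397
  L_2 = 0.0525347
Multiply by the mixture weights:
  w_1·L_1 = 0.39 × 0.115397 = 0.0450048
  w_2·L_2 = 0.61 × 0.0525347 = 0.0320461
Marginal: 0.0450048 + 0.0320461 = 0.077051
Responsibility of Level 2: 0.0320461 / 0.077051 ≈ 0.416

0.416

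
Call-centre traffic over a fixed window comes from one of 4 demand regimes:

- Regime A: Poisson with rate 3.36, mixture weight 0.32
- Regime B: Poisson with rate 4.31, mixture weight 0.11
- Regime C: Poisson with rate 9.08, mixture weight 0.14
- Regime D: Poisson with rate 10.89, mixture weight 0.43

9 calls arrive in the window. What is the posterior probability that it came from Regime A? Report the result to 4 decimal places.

0.0240

By Bayes' theorem, P(k | x) = π_k f_k(x) / Σ_j π_j f_j(x).
Evaluate each component's likelihood at the observed value:
  f_A = e^(−3.36)·3.36^9/9! = 0.0052247
  f_B = e^(−4.31)·4.31^9/9! = 0.0189987
  f_C = e^(−9.08)·9.08^9/9! = 0.131709
  f_D = e^(−10.89)·10.89^9/9! = 0.110668
Weight by the priors:
  π_A·f_A = 0.32 × 0.0052247 = 0.0016719
  π_B·f_B = 0.11 × 0.0189987 = 0.00208985
  π_C·f_C = 0.14 × 0.131709 = 0.0184393
  π_D·f_D = 0.43 × 0.110668 = 0.0475871
Evidence: 0.0016719 + 0.00208985 + 0.0184393 + 0.0475871 = 0.0697881
Responsibility of Regime A: 0.0016719 / 0.0697881 ≈ 0.0240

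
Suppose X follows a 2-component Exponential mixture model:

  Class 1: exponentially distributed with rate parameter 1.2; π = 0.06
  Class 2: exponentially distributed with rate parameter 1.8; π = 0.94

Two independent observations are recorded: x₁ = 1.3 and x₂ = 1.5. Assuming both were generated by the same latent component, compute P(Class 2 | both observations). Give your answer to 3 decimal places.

Apply Bayes' rule: the posterior for each component is proportional to its prior times its likelihood at x.
Since both observations come from the same component, the likelihood for component k is f_k(x₁)·f_k(x₂).
  f_1 = [1.2·e^(−1.2·1.3) = 1.2·e^(−1.5600) = 0.252163] × [0.198359] = 0.0500188
  f_2 = [1.8·e^(−1.8·1.3) = 1.8·e^(−2.3400) = 0.17339] × [0.12097] = 0.0209749
Unnormalised posteriors:
  π_1·f_1 = 0.06 × 0.0500188 = 0.00300113
  π_2·f_2 = 0.94 × 0.0209749 = 0.0197164
Evidence: 0.00300113 + 0.0197164 = 0.0227176
P(Class 2 | x₁,x₂) = 0.0197164 / 0.0227176 ≈ 0.868

0.868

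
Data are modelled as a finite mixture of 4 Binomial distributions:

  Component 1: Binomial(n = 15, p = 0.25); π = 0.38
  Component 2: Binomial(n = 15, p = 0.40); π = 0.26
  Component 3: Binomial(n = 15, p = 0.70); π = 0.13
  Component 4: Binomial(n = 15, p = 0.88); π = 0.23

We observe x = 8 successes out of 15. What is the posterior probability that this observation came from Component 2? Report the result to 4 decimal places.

0.6613

Posterior ∝ prior × likelihood, so P(k | x) ∝ π_k f_k(x); normalise over all components.
Evaluate each component's likelihood at the observed value:
  p_1 = C(15,8)·0.25^8·0.75^7 = 6435·1.52588e-05·0.133484 = 0.0131068
  p_2 = C(15,8)·0.40^8·0.60^7 = 6435·0.00065536·0.0279936 = 0.118056
  p_3 = C(15,8)·0.70^8·0.30^7 = 6435·0.057648·0.0002187 = 0.08113
  p_4 = C(15,8)·0.88^8·0.12^7 = 6435·0.359635·3.58318e-07 = 0.000829237
Unnormalised posteriors:
  π_1·p_1 = 0.38 × 0.0131068 = 0.00498059
  π_2·p_2 = 0.26 × 0.118056 = 0.0306945
  π_3·p_3 = 0.13 × 0.08113 = 0.0105469
  π_4·p_4 = 0.23 × 0.000829237 = 0.000190725
Evidence: 0.00498059 + 0.0306945 + 0.0105469 + 0.000190725 = 0.0464127
P(Component 2 | data) ≈ 0.6613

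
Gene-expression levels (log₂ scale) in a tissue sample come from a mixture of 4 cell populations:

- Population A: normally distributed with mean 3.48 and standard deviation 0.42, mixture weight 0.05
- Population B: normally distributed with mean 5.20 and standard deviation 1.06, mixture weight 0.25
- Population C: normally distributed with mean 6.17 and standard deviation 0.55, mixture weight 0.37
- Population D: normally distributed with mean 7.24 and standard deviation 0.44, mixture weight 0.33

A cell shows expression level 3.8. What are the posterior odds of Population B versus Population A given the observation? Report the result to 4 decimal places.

1.1071

Posterior odds = (π_i f_i(x)) / (π_j f_j(x)); the normalising sum cancels.
Evaluate each component's likelihood at the observed value:
  p_A = 0.71057
  p_B = 0.157331
  p_C = 6.73752e-05
  p_D = 4.83678e-14
Posterior odds = (π_B·p_B) / (π_A·p_A) = (0.25·0.157331) / (0.05·0.71057) = 0.0393327 / 0.0355285 ≈ 1.1071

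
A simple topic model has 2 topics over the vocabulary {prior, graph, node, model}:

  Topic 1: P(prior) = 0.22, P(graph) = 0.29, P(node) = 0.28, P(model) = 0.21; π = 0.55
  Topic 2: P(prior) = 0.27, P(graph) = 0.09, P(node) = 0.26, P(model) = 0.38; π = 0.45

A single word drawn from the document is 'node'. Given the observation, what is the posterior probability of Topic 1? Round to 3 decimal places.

0.568

Apply Bayes' rule: the posterior for each component is proportional to its prior times its likelihood at x.
Evaluate each component's likelihood at the observed value:
  L_1 = P(node | comp) = 0.28
  L_2 = P(node | comp) = 0.26
Unnormalised posteriors:
  π_1·L_1 = 0.55 × 0.28 = 0.154
  π_2·L_2 = 0.45 × 0.26 = 0.117
Sum: 0.154 + 0.117 = 0.271
P(Topic 1 | x) ≈ 0.568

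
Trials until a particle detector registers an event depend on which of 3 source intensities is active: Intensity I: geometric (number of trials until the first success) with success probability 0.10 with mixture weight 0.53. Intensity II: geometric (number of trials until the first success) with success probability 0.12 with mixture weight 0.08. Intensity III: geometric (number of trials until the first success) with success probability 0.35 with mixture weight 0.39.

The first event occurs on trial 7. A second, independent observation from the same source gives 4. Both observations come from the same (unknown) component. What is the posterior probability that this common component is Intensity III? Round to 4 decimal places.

By Bayes' theorem, P(k | x) = w_k f_k(x) / Σ_j w_j f_j(x).
Since both observations come from the same component, the likelihood for component k is f_k(x₁)·f_k(x₂).
  L_I = [0.10·(1−0.10)^6 = 0.10·0.531441 = 0.0531441] × [0.0729] = 0.0038742
  L_II = [0.12·(1−0.12)^6 = 0.12·0.464404 = 0.0557285] × [0.0817766] = 0.00455729
  L_III = [0.35·(1−0.35)^6 = 0.35·0.0754189 = 0.0263966] × [0.0961188] = 0.00253721
Unnormalised posteriors:
  w_I·L_I = 0.53 × 0.0038742 = 0.00205333
  w_II·L_II = 0.08 × 0.00455729 = 0.000364583
  w_III·L_III = 0.39 × 0.00253721 = 0.000989512
Sum: 0.00205333 + 0.000364583 + 0.000989512 = 0.00340742
P(Intensity III | x) ≈ 0.2904

0.2904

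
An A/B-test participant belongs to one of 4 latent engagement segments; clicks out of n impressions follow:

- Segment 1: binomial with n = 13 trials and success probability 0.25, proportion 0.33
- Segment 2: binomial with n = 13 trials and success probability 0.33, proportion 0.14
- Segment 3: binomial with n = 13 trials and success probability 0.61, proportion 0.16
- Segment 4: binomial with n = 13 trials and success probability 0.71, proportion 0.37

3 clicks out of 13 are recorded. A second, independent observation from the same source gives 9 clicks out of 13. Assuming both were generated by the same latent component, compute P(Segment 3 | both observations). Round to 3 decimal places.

0.365

P(component k | x) = P(Z=k)·f_k(x) / marginal(x), where marginal(x) = Σ_j P(Z=j)·f_j(x).
Since both observations come from the same component, the likelihood for component k is f_k(x₁)·f_k(x₂).
  L_1 = [0.251651] × [0.000863001] = 0.000217175
  L_2 = [0.187351] × [0.00668699] = 0.00125281
  L_3 = [0.00528447] × [0.193434] = 0.0010222
  L_4 = [0.000430647] × [0.231859] = 9.98491e-05
Unnormalised posteriors:
  P(Z=1)·L_1 = 0.33 × 0.000217175 = 7.16678e-05
  P(Z=2)·L_2 = 0.14 × 0.00125281 = 0.000175394
  P(Z=3)·L_3 = 0.16 × 0.0010222 = 0.000163552
  P(Z=4)·L_4 = 0.37 × 9.98491e-05 = 3.69442e-05
Sum: 7.16678e-05 + 0.000175394 + 0.000163552 + 3.69442e-05 = 0.000447557
P(Segment 3 | x₁, x₂) = 0.000163552 / 0.000447557 ≈ 0.365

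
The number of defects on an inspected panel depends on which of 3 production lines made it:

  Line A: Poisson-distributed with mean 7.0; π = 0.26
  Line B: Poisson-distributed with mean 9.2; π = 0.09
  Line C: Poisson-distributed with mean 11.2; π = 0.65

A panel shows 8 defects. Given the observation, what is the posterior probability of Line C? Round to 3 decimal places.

The responsibility of component k is π_k f_k(x) divided by Σ_j π_j f_j(x).
Poisson probabilities:
  p_A = e^(−7.0)·7.0^8/8! = 0.130377
  p_B = e^(−9.2)·9.2^8/8! = 0.128609
  p_C = e^(−11.2)·11.2^8/8! = 0.0839703
Prior × likelihood for each component:
  π_A·p_A = 0.26 × 0.130377 = 0.0338981
  π_B·p_B = 0.09 × 0.128609 = 0.0115748
  π_C·p_C = 0.65 × 0.0839703 = 0.0545807
Marginal: 0.0338981 + 0.0115748 + 0.0545807 = 0.100054
P(Line C | the observation) = 0.0545807 / 0.100054 ≈ 0.546

0.546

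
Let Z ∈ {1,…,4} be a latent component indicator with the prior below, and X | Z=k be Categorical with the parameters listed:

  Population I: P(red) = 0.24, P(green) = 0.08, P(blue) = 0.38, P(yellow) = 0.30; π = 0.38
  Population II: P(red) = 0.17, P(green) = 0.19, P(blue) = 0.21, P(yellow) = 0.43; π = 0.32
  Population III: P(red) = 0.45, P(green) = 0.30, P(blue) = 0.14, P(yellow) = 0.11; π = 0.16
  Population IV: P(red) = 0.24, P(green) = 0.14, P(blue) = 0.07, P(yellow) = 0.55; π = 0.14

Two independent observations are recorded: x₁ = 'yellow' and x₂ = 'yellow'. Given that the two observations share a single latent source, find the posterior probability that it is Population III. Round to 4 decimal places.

0.0141

By Bayes' theorem, P(k | x) = π_k f_k(x) / Σ_j π_j f_j(x).
Since both observations come from the same component, the likelihood for component k is f_k(x₁)·f_k(x₂).
  L_I = [P(yellow | comp) = 0.30] × [0.3] = 0.09
  L_II = [P(yellow | comp) = 0.43] × [0.43] = 0.1849
  L_III = [P(yellow | comp) = 0.11] × [0.11] = 0.0121
  L_IV = [P(yellow | comp) = 0.55] × [0.55] = 0.3025
Multiply by the mixture weights:
  π_I·L_I = 0.38 × 0.09 = 0.0342
  π_II·L_II = 0.32 × 0.1849 = 0.059168
  π_III·L_III = 0.16 × 0.0121 = 0.001936
  π_IV·L_IV = 0.14 × 0.3025 = 0.04235
Evidence: 0.0342 + 0.059168 + 0.001936 + 0.04235 = 0.137654
P(Population III | x₁,x₂) ≈ 0.0141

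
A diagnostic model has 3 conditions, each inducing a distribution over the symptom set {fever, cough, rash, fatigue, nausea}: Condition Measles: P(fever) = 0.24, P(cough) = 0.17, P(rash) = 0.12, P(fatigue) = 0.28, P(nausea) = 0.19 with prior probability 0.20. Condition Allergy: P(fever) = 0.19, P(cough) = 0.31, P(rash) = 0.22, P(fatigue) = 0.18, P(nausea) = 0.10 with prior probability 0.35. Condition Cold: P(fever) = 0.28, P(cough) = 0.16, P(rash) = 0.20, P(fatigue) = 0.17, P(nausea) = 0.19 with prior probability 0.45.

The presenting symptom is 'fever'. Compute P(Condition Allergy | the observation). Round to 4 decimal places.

Apply Bayes' rule: the posterior for each component is proportional to its prior times its likelihood at x.
Evaluate each component's likelihood at the observed value:
  f_Measles = P(fever | comp) = 0.24
  f_Allergy = P(fever | comp) = 0.19
  f_Cold = P(fever | comp) = 0.28
Multiply by the mixture weights:
  P(Z=Measles)·f_Measles = 0.20 × 0.24 = 0.048
  P(Z=Allergy)·f_Allergy = 0.35 × 0.19 = 0.0665
  P(Z=Cold)·f_Cold = 0.45 × 0.28 = 0.126
Evidence: 0.048 + 0.0665 + 0.126 = 0.2405
P(Condition Allergy | the observation) = 0.0665 / 0.2405 ≈ 0.2765

0.2765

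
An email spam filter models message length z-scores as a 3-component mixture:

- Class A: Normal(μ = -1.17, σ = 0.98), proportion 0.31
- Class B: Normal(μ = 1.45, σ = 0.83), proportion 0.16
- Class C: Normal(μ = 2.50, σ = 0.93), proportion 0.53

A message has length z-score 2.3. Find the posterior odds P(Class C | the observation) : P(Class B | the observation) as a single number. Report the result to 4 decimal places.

Posterior odds = (π_i f_i(x)) / (π_j f_j(x)); the normalising sum cancels.
Normal densities:
  L_A = 0.000771306
  L_B = 0.284508
  L_C = 0.419164
0.222157 / 0.0455212 ≈ 4.8803

4.8803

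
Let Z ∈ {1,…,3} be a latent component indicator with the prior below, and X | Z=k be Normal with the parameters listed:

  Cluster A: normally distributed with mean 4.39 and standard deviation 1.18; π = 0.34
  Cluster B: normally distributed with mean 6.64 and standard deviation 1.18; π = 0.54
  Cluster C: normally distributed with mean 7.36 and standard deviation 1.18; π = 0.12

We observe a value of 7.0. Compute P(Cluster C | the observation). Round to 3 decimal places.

By Bayes' theorem, P(k | x) = π_k f_k(x) / Σ_j π_j f_j(x).
Evaluate each component's likelihood at the observed value:
  f_A = (1/(1.18·√(2π)))·exp(−(7.0−4.39)²/(2·1.18²)) = 0.338087·exp(-2.44617) = 0.0292866
  f_B = (1/(1.18·√(2π)))·exp(−(7.0−6.64)²/(2·1.18²)) = 0.338087·exp(-0.04654) = 0.322713
  f_C = (1/(1.18·√(2π)))·exp(−(7.0−7.36)²/(2·1.18²)) = 0.338087·exp(-0.04654) = 0.322713
Prior × likelihood for each component:
  π_A·f_A = 0.34 × 0.0292866 = 0.00995745
  π_B·f_B = 0.54 × 0.322713 = 0.174265
  π_C·f_C = 0.12 × 0.322713 = 0.0387256
Denominator: 0.00995745 + 0.174265 + 0.0387256 = 0.222948
So the posterior for Cluster C is 0.0387256 / 0.222948 ≈ 0.174.

0.174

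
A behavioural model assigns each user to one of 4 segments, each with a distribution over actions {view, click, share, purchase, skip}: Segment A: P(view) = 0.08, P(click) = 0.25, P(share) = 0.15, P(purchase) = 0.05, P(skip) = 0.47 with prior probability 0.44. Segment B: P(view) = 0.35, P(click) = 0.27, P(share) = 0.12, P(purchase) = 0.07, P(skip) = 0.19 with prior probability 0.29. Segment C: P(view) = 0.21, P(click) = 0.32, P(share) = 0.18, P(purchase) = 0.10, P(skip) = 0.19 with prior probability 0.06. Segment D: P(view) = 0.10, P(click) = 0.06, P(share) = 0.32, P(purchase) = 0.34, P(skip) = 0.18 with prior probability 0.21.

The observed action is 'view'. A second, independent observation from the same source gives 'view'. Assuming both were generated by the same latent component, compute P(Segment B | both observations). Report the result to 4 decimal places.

0.8245

The responsibility of component k is w_k f_k(x) divided by Σ_j w_j f_j(x).
Since both observations come from the same component, the likelihood for component k is f_k(x₁)·f_k(x₂).
  L_A = [P(view | comp) = 0.08] × [0.08] = 0.0064
  L_B = [P(view | comp) = 0.35] × [0.35] = 0.1225
  L_C = [P(view | comp) = 0.21] × [0.21] = 0.0441
  L_D = [P(view | comp) = 0.10] × [0.1] = 0.01
Weight by the priors:
  w_A·L_A = 0.44 × 0.0064 = 0.002816
  w_B·L_B = 0.29 × 0.1225 = 0.035525
  w_C·L_C = 0.06 × 0.0441 = 0.002646
  w_D·L_D = 0.21 × 0.01 = 0.0021
Marginal: 0.002816 + 0.035525 + 0.002646 + 0.0021 = 0.043087
So the posterior for Segment B is 0.035525 / 0.043087 ≈ 0.8245.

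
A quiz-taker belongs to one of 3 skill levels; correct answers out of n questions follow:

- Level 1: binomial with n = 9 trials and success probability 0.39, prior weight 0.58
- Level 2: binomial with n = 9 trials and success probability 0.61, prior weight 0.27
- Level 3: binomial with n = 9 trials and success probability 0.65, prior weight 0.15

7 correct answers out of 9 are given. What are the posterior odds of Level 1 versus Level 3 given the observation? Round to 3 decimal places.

0.329

The posterior odds equal the prior odds times the likelihood ratio: (w_i/w_j)·(f_i(x)/f_j(x)).
Component likelihoods at x = 7 correct answers out of 9:
  L_1 = 0.0183829
  L_2 = 0.172084
  L_3 = 0.216188
Odds = (0.58/0.15) × (0.0183829/0.216188) = 3.86667 × 0.085032 ≈ 0.329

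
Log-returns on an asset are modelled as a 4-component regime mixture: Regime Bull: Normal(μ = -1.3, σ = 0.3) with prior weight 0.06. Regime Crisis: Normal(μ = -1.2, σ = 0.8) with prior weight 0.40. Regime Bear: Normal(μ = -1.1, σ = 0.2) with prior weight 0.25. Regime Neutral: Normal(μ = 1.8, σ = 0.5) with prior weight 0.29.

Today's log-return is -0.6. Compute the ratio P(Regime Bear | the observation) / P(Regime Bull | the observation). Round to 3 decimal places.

4.178

Only the two components matter; the odds are (P(Z=i) f_i(x)) / (P(Z=j) f_j(x)).
Evaluate each component's likelihood at the observed value:
  L_Bull = 0.0874063
  L_Crisis = 0.376422
  L_Bear = 0.0876415
  L_Neutral = 7.9226e-06
Odds = (0.25/0.06) × (0.0876415/0.0874063) = 4.16667 × 1.00269 ≈ 4.178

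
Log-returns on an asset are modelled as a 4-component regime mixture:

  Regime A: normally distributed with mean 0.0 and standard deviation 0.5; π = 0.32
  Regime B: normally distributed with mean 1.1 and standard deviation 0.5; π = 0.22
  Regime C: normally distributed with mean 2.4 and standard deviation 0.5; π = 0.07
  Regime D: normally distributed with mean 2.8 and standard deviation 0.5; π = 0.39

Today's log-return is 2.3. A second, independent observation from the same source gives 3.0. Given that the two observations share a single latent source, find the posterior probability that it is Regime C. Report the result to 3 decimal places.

The responsibility of component k is π_k f_k(x) divided by Σ_j π_j f_j(x).
Since both observations come from the same component, the likelihood for component k is f_k(x₁)·f_k(x₂).
  L_A = [(1/(0.5·√(2π)))·exp(−(2.3−0.0)²/(2·0.5²)) = 0.797885·exp(-10.58000) = 2.02817e-05] × [1.21518e-08] = 2.46459e-13
  L_B = [(1/(0.5·√(2π)))·exp(−(2.3−1.1)²/(2·0.5²)) = 0.797885·exp(-2.88000) = 0.0447891] × [0.000583894] = 2.61521e-05
  L_C = [(1/(0.5·√(2π)))·exp(−(2.3−2.4)²/(2·0.5²)) = 0.797885·exp(-0.02000) = 0.782085] × [0.388372] = 0.30374
  L_D = [(1/(0.5·√(2π)))·exp(−(2.3−2.8)²/(2·0.5²)) = 0.797885·exp(-0.50000) = 0.483941] × [0.73654] = 0.356442
Weight by the priors:
  π_A·L_A = 0.32 × 2.46459e-13 = 7.88667e-14
  π_B·L_B = 0.22 × 2.61521e-05 = 5.75345e-06
  π_C·L_C = 0.07 × 0.30374 = 0.0212618
  π_D·L_D = 0.39 × 0.356442 = 0.139013
Evidence: 7.88667e-14 + 5.75345e-06 + 0.0212618 + 0.139013 = 0.16028
So the posterior for Regime C is 0.0212618 / 0.16028 ≈ 0.133.

0.133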